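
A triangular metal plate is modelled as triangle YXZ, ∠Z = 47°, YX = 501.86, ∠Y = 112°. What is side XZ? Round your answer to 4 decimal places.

The third angle is ∠X = 180° − ∠Z − ∠Y = 21.00°.
Law of sines: XZ = YX·sin Y/sin Z ≈ 636.24.

636.2400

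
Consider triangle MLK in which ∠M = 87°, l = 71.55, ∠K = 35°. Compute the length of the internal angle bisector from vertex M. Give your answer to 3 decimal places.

t_M ≈ 41.880

The third angle is ∠L = 180° − ∠K − ∠M = 58.00°.
Law of sines: m = l·sin M/sin L ≈ 84.255.
Law of sines: k = l·sin K/sin L ≈ 48.393.
The bisector from M has length 2·l·k·cos(∠M/2)/(l+k) ≈ 41.88.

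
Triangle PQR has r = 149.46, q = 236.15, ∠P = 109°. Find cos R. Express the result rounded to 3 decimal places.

cos R ≈ 0.896

By the law of cosines, p² = q² + r² − 2·q·r·cos P = 1.0109e+05, so p ≈ 317.94.
Law of cosines again: cos R = (p² + q² − r²)/(2·p·q) ≈ 0.89579, so ∠R ≈ 26.39°.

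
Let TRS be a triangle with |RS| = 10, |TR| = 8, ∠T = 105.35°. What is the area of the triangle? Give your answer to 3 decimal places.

Law of sines: sin S = |TR|·sin T/|RS| ≈ 0.77146.
Since |RS| ≥ |TR|, only the acute value applies: ∠S ≈ 50.49°.
Then ∠R = 180° − ∠T − ∠S ≈ 24.16°.
Law of sines gives |ST| = |RS|·sin R/sin T ≈ 4.245.
Area = ½·|RS|·|TR|·sin R ≈ 16.374.

area ≈ 16.374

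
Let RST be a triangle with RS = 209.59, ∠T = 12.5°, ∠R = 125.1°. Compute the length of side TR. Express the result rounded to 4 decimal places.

The third angle is ∠S = 180° − ∠T − ∠R = 42.40°.
Law of sines: TR = RS·sin S/sin T ≈ 652.96.

652.9629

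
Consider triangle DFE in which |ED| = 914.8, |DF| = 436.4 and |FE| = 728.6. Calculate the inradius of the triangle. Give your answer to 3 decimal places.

Semiperimeter s = (728.6 + 914.8 + 436.4)/2 = 1039.9.
Heron's formula: area = √(1039.9·311.3·125.1·603.5) ≈ 1.5633e+05.
Inradius = area/s = 1.5633e+05/1039.9 ≈ 150.34.

150.335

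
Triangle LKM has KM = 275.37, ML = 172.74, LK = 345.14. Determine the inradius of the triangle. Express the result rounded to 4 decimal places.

59.3626

Semiperimeter s = (275.37 + 172.74 + 345.14)/2 = 396.62.
Heron's formula: area = √(396.62·121.25·223.88·51.485) ≈ 23545.
Inradius = area/s = 23545/396.62 ≈ 59.363.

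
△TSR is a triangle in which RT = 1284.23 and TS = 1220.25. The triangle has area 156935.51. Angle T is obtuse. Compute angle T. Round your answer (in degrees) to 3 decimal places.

From area = ½·RT·TS·sin T, we get sin T = 2·area/(RT·TS) ≈ 0.20029.
Taking the obtuse solution, ∠T ≈ 168.45°.

168.446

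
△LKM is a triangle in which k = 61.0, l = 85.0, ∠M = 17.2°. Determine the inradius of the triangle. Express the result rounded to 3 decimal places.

r ≈ 8.602

By the law of cosines, m² = l² + k² − 2·l·k·cos M = 1039.8, so m ≈ 32.245.
Area = ½·l·k·sin M ≈ 766.62.
Semiperimeter s = (85+61+32.245)/2 = 89.123.
Inradius = area/s = 766.62/89.123 ≈ 8.6019.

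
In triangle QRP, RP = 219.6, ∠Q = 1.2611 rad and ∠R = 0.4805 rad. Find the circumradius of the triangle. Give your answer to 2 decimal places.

115.28

The third angle is ∠P = π − ∠Q − ∠R = 1.4000 rad.
Law of sines: PQ = RP·sin R/sin Q ≈ 106.57.
Law of sines: QR = RP·sin P/sin Q ≈ 227.21.
Circumradius = RP/(2 sin Q) ≈ 115.28.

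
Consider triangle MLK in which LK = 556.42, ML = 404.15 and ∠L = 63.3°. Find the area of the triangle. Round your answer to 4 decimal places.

area ≈ 100449.4027

Area = ½·ML·LK·sin L ≈ 1.0045e+05.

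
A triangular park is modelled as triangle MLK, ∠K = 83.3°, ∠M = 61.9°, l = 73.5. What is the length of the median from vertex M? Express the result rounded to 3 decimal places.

m_M ≈ 87.491

The third angle is ∠L = 180° − ∠K − ∠M = 34.80°.
Law of sines: m = l·sin M/sin L ≈ 113.61.
Law of sines: k = l·sin K/sin L ≈ 127.91.
Median from M: ½√(2·l² + 2·k² − m²) ≈ 87.491.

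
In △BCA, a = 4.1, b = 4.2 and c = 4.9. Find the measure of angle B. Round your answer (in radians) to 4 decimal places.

By the law of cosines, cos B = (c² + a² − b²) / (2·c·a) ≈ 0.57690, so ∠B ≈ 0.956 rad.

0.9559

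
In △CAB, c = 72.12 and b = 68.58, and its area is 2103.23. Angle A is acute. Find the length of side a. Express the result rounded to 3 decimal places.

68.566

From area = ½·b·c·sin A, we get sin A = 2·area/(b·c) ≈ 0.85048.
Taking the acute solution, ∠A ≈ 58.26°.
Law of cosines then gives a ≈ 68.566.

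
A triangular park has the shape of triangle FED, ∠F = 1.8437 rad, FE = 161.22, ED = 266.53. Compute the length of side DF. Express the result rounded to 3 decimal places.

173.190

Law of sines: sin D = FE·sin F/ED ≈ 0.58250.
Since ED ≥ FE, only the acute value applies: ∠D ≈ 0.6218 rad.
Then ∠E = π − ∠F − ∠D ≈ 0.6761 rad.
Law of sines gives DF = ED·sin E/sin F ≈ 173.19.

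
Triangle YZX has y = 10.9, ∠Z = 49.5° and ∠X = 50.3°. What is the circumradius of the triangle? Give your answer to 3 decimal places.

The third angle is ∠Y = 180° − ∠Z − ∠X = 80.20°.
Law of sines: z = y·sin Z/sin Y ≈ 8.4112.
Law of sines: x = y·sin X/sin Y ≈ 8.5106.
Circumradius = y/(2 sin Y) ≈ 5.5307.

5.531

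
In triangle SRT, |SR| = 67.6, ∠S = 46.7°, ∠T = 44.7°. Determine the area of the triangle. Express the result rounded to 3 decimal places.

The third angle is ∠R = 180° − ∠T − ∠S = 88.60°.
Law of sines: |RT| = |SR|·sin S/sin T ≈ 69.943.
Law of sines: |TS| = |SR|·sin R/sin T ≈ 96.077.
Area = ½·|SR|·|RT|·sin R ≈ 2363.4.

2363.363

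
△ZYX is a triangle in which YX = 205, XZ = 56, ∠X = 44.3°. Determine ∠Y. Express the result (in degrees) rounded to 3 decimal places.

By the law of cosines, ZY² = YX² + XZ² − 2·YX·XZ·cos X = 28729, so ZY ≈ 169.5.
Law of cosines again: cos Y = (ZY² + YX² − XZ²)/(2·ZY·YX) ≈ 0.97301, so ∠Y ≈ 13.34°.

13.341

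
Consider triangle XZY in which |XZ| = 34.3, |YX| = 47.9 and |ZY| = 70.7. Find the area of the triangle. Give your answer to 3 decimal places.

area ≈ 727.318

Semiperimeter s = (70.7 + 47.9 + 34.3)/2 = 76.45.
Heron's formula: area = √(76.45·5.75·28.55·42.15) ≈ 727.32.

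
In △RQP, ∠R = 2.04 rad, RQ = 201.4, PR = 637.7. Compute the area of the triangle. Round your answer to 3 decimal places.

Area = ½·PR·RQ·sin R ≈ 57276.

area ≈ 57276.438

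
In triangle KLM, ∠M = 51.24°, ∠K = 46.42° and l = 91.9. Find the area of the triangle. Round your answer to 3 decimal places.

The third angle is ∠L = 180° − ∠M − ∠K = 82.34°.
Law of sines: k = l·sin K/sin L ≈ 67.173.
Law of sines: m = l·sin M/sin L ≈ 72.307.
Area = ½·l·k·sin M ≈ 2406.9.

2406.851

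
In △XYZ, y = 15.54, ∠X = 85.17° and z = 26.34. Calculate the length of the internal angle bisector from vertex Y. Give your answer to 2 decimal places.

By the law of cosines, x² = y² + z² − 2·y·z·cos X = 866.36, so x ≈ 29.434.
Law of cosines again: cos Y = (z² + x² − y²)/(2·z·x) ≈ 0.85043, so ∠Y ≈ 31.74°.
The bisector from Y has length 2·z·x·cos(∠Y/2)/(z+x) ≈ 26.741.

26.74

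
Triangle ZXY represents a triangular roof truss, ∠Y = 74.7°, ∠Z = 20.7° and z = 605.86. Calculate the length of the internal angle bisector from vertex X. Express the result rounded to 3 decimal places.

The third angle is ∠X = 180° − ∠Y − ∠Z = 84.60°.
Law of sines: x = z·sin X/sin Z ≈ 1706.4.
Law of sines: y = z·sin Y/sin Z ≈ 1653.3.
The bisector from X has length 2·y·z·cos(∠X/2)/(y+z) ≈ 655.87.

t_X ≈ 655.873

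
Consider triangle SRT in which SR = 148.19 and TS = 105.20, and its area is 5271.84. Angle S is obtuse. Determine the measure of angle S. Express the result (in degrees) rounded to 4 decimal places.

From area = ½·TS·SR·sin S, we get sin S = 2·area/(TS·SR) ≈ 0.67633.
Taking the obtuse solution, ∠S ≈ 137.44°.

∠S ≈ 137.4426°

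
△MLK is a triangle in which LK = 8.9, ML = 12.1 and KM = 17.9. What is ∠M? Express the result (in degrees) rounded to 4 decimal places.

By the law of cosines, cos M = (KM² + ML² − LK²) / (2·KM·ML) ≈ 0.89480, so ∠M ≈ 26.52°.

∠M ≈ 26.5171°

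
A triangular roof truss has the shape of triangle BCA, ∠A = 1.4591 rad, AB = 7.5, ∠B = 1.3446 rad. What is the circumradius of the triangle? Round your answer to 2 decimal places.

R ≈ 11.31

The third angle is ∠C = π − ∠A − ∠B = 0.3379 rad.
Law of sines: CA = AB·sin B/sin C ≈ 22.048.
Law of sines: BC = AB·sin A/sin C ≈ 22.483.
Circumradius = AB/(2 sin C) ≈ 11.312.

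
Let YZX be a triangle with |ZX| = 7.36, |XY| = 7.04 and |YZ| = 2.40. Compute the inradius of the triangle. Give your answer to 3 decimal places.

r ≈ 1.005

Semiperimeter s = (7.36 + 7.04 + 2.4)/2 = 8.4.
Heron's formula: area = √(8.4·1.04·1.36·6) ≈ 8.4431.
Inradius = area/s = 8.4431/8.4 ≈ 1.0051.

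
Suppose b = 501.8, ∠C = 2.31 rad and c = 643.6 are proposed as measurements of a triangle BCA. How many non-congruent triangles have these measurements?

b·sin C = 501.8·sin(2.31 rad) ≈ 370.8.
Since ∠C is not acute, a triangle exists only if c > b; here c > b, so there is exactly one triangle.

1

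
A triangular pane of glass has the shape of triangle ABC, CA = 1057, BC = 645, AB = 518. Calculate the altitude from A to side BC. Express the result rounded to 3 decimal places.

Semiperimeter s = (645 + 1057 + 518)/2 = 1110.
Heron's formula: area = √(1110·465·53·592) ≈ 1.2726e+05.
The altitude from A has length 2·area/BC ≈ 394.6.

394.600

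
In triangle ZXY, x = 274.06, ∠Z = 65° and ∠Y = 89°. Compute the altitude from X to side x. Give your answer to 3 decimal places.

The third angle is ∠X = 180° − ∠Y − ∠Z = 26.00°.
Law of sines: z = x·sin Z/sin X ≈ 566.6.
Law of sines: y = x·sin Y/sin X ≈ 625.08.
Area = ½·x·z·sin Y ≈ 77630.
The altitude from X has length 2·area/x ≈ 566.52.

566.517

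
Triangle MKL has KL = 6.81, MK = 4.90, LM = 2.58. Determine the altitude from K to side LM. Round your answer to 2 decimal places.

Semiperimeter s = (6.81 + 2.58 + 4.9)/2 = 7.145.
Heron's formula: area = √(7.145·0.335·4.565·2.245) ≈ 4.9528.
The altitude from K has length 2·area/LM ≈ 3.8394.

3.84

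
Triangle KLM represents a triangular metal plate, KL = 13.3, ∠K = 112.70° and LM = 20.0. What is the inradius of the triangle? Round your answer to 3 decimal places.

r ≈ 2.976

Law of sines: sin M = KL·sin K/LM ≈ 0.61349.
Since LM ≥ KL, only the acute value applies: ∠M ≈ 37.84°.
Then ∠L = 180° − ∠K − ∠M ≈ 29.46°.
Law of sines gives MK = LM·sin L/sin K ≈ 10.662.
Area = ½·LM·KL·sin L ≈ 65.407.
Semiperimeter s = (20+10.662+13.3)/2 = 21.981.
Inradius = area/s = 65.407/21.981 ≈ 2.9757.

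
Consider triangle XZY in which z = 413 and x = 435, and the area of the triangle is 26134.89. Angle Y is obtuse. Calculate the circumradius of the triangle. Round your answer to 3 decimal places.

R ≈ 1441.482

From area = ½·x·z·sin Y, we get sin Y = 2·area/(x·z) ≈ 0.29095.
Taking the obtuse solution, ∠Y ≈ 163.09°.
Law of cosines then gives y ≈ 838.78.
Circumradius = y/(2 sin Y) ≈ 1441.5.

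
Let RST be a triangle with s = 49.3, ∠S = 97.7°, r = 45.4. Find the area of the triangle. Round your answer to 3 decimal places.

Law of sines: sin R = r·sin S/s ≈ 0.91259.
Since s ≥ r, only the acute value applies: ∠R ≈ 65.87°.
Then ∠T = 180° − ∠S − ∠R ≈ 16.43°.
Law of sines gives t = s·sin T/sin S ≈ 14.075.
Area = ½·s·r·sin T ≈ 316.62.

316.615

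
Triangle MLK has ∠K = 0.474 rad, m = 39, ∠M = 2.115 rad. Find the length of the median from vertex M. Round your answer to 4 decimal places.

The third angle is ∠L = π − ∠K − ∠M = 0.553 rad.
Law of sines: l = m·sin L/sin M ≈ 23.928.
Law of sines: k = m·sin K/sin M ≈ 20.807.
Median from M: ½√(2·l² + 2·k² − m²) ≈ 11.067.

m_M ≈ 11.0673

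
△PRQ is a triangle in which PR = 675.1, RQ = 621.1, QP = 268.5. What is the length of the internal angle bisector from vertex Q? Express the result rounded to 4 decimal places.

By the law of cosines, cos Q = (RQ² + QP² − PR²) / (2·RQ·QP) ≈ 0.00629, so ∠Q ≈ 89.64°.
The bisector from Q has length 2·RQ·QP·cos(∠Q/2)/(RQ+QP) ≈ 265.94.

t_Q ≈ 265.9422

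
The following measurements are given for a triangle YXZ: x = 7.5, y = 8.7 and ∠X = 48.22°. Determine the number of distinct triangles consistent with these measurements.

2

y·sin X = 8.7·sin(48.22°) ≈ 6.488.
Since y sin X < x < y (6.488 < 7.5 < 8.7), two triangles exist.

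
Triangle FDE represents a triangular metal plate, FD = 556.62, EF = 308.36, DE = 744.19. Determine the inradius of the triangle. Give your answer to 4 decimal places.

r ≈ 96.1057

Semiperimeter s = (744.19 + 308.36 + 556.62)/2 = 804.59.
Heron's formula: area = √(804.59·60.395·496.23·247.97) ≈ 77325.
Inradius = area/s = 77325/804.59 ≈ 96.106.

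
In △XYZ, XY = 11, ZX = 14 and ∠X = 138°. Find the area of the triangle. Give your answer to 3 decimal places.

Area = ½·ZX·XY·sin X ≈ 51.523.

51.523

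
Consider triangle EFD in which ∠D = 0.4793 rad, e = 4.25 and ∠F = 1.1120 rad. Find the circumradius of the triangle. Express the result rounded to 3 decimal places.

R ≈ 2.125

The third angle is ∠E = π − ∠F − ∠D = 1.5503 rad.
Law of sines: f = e·sin F/sin E ≈ 3.8113.
Law of sines: d = e·sin D/sin E ≈ 1.9603.
Circumradius = e/(2 sin E) ≈ 2.1254.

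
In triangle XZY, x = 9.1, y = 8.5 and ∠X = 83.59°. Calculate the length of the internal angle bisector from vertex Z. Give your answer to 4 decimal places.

Law of sines: sin Y = y·sin X/x ≈ 0.92823.
Since x ≥ y, only the acute value applies: ∠Y ≈ 68.16°.
Then ∠Z = 180° − ∠X − ∠Y ≈ 28.25°.
Law of sines gives z = x·sin Z/sin X ≈ 4.3343.
The bisector from Z has length 2·y·x·cos(∠Z/2)/(y+x) ≈ 8.524.

8.5240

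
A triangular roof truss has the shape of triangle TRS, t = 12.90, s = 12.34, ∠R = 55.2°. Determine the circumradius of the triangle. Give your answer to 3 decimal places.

7.127

By the law of cosines, r² = s² + t² − 2·s·t·cos R = 136.99, so r ≈ 11.704.
Area = ½·s·t·sin R ≈ 65.358.
Circumradius = r/(2 sin R) ≈ 7.1267.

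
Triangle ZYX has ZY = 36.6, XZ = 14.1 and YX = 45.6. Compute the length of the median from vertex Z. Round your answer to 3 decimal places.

Median from Z: ½√(2·XZ² + 2·ZY² − YX²) ≈ 15.791.

m_Z ≈ 15.791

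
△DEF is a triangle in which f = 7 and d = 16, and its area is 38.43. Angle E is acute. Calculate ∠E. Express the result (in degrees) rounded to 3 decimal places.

43.334

From area = ½·f·d·sin E, we get sin E = 2·area/(f·d) ≈ 0.68625.
Taking the acute solution, ∠E ≈ 43.33°.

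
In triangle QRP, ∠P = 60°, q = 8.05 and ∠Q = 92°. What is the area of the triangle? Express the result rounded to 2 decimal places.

area ≈ 13.18

The third angle is ∠R = 180° − ∠P − ∠Q = 28.00°.
Law of sines: r = q·sin R/sin Q ≈ 3.7815.
Law of sines: p = q·sin P/sin Q ≈ 6.9758.
Area = ½·q·r·sin P ≈ 13.182.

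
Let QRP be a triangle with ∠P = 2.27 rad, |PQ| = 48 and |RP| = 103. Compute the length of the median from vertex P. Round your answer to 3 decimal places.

By the law of cosines, |QR|² = |RP|² + |PQ|² − 2·|RP|·|PQ|·cos P = 19277, so |QR| ≈ 138.84.
Median from P: ½√(2·|RP|² + 2·|PQ|² − |QR|²) ≈ 40.463.

40.463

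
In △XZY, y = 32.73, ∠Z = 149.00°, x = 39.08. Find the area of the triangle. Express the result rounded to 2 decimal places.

Area = ½·y·x·sin Z ≈ 329.39.

area ≈ 329.39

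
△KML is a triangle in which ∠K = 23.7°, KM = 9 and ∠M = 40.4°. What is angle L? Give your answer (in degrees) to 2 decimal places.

The third angle is ∠L = 180° − ∠K − ∠M = 115.90°.

∠L ≈ 115.90°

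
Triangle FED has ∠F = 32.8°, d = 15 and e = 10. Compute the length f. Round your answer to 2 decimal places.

By the law of cosines, f² = e² + d² − 2·e·d·cos F = 72.83, so f ≈ 8.5341.

8.53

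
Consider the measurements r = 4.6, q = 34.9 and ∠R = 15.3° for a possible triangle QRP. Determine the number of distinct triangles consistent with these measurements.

0

q·sin R = 34.9·sin(15.3°) ≈ 9.209.
Since r = 4.6 < 9.209 = q sin R, no triangle exists.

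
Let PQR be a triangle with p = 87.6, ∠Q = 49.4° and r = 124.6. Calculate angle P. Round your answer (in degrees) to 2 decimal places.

∠P ≈ 44.54°

By the law of cosines, q² = r² + p² − 2·r·p·cos Q = 8992.6, so q ≈ 94.829.
Law of cosines again: cos P = (q² + r² − p²)/(2·q·r) ≈ 0.71278, so ∠P ≈ 44.54°.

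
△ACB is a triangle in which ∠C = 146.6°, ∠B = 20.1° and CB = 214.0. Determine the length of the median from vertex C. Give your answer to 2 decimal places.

m_C ≈ 91.88

The third angle is ∠A = 180° − ∠C − ∠B = 13.30°.
Law of sines: BA = CB·sin C/sin A ≈ 512.08.
Law of sines: AC = CB·sin B/sin A ≈ 319.68.
Median from C: ½√(2·AC² + 2·CB² − BA²) ≈ 91.878.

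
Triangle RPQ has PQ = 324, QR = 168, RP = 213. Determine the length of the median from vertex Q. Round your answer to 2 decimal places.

Median from Q: ½√(2·PQ² + 2·QR² − RP²) ≈ 235.07.

235.07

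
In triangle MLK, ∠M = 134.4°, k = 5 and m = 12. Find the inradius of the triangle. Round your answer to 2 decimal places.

r ≈ 1.14

Law of sines: sin K = k·sin M/m ≈ 0.29770.
Since m ≥ k, only the acute value applies: ∠K ≈ 17.32°.
Then ∠L = 180° − ∠M − ∠K ≈ 28.28°.
Law of sines gives l = m·sin L/sin M ≈ 7.9576.
Area = ½·m·k·sin L ≈ 14.214.
Semiperimeter s = (12+7.9576+5)/2 = 12.479.
Inradius = area/s = 14.214/12.479 ≈ 1.139.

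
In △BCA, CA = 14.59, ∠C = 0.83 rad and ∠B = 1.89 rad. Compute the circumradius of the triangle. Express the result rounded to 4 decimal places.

The third angle is ∠A = π − ∠B − ∠C = 0.422 rad.
Law of sines: AB = CA·sin C/sin B ≈ 11.339.
Law of sines: BC = CA·sin A/sin B ≈ 6.2881.
Circumradius = CA/(2 sin B) ≈ 7.6831.

R ≈ 7.6831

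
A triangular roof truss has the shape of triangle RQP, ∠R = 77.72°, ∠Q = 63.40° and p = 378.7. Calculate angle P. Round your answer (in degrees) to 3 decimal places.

∠P ≈ 38.880°

The third angle is ∠P = 180° − ∠R − ∠Q = 38.88°.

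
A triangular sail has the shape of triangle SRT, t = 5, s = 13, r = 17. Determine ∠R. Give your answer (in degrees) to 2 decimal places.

∠R ≈ 136.95°

By the law of cosines, cos R = (t² + s² − r²) / (2·t·s) ≈ -0.73077, so ∠R ≈ 136.95°.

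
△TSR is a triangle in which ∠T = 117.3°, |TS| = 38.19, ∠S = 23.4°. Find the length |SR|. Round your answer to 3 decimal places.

53.580

The third angle is ∠R = 180° − ∠T − ∠S = 39.30°.
Law of sines: |SR| = |TS|·sin T/sin R ≈ 53.58.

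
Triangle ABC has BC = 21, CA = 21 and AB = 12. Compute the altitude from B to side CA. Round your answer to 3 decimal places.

h_B ≈ 11.500

Semiperimeter s = (21 + 21 + 12)/2 = 27.
Heron's formula: area = √(27·6·6·15) ≈ 120.75.
The altitude from B has length 2·area/CA ≈ 11.5.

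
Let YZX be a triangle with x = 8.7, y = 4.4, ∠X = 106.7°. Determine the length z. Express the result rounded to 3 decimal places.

6.347

Law of sines: sin Y = y·sin X/x ≈ 0.48442.
Since x ≥ y, only the acute value applies: ∠Y ≈ 28.97°.
Then ∠Z = 180° − ∠X − ∠Y ≈ 44.33°.
Law of sines gives z = x·sin Z/sin X ≈ 6.3467.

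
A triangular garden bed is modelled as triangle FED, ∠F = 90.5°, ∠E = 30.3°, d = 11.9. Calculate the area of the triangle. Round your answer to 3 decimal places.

The third angle is ∠D = 180° − ∠F − ∠E = 59.20°.
Law of sines: f = d·sin F/sin D ≈ 13.853.
Law of sines: e = d·sin E/sin D ≈ 6.9897.
Area = ½·d·f·sin E ≈ 41.587.

41.587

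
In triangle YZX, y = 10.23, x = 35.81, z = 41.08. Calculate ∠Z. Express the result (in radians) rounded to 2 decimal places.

∠Z ≈ 1.99 rad

By the law of cosines, cos Z = (x² + y² − z²) / (2·x·y) ≈ -0.41022, so ∠Z ≈ 1.9935 rad.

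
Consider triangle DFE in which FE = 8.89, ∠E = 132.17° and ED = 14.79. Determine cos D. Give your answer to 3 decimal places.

By the law of cosines, DF² = FE² + ED² − 2·FE·ED·cos E = 474.31, so DF ≈ 21.779.
Law of cosines again: cos D = (ED² + DF² − FE²)/(2·ED·DF) ≈ 0.95314, so ∠D ≈ 17.61°.

cos D ≈ 0.953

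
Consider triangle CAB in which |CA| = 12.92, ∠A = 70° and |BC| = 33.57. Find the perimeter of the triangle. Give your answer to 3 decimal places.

82.207

Law of sines: sin B = |CA|·sin A/|BC| ≈ 0.36166.
Since |BC| ≥ |CA|, only the acute value applies: ∠B ≈ 21.20°.
Then ∠C = 180° − ∠A − ∠B ≈ 88.80°.
Law of sines gives |AB| = |BC|·sin C/sin A ≈ 35.717.
Semiperimeter s = (35.717+33.57+12.92)/2 = 41.103.
Perimeter = 35.717 + 33.57 + 12.92 = 82.207.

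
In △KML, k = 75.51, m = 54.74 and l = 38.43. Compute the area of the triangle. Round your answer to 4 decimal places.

Semiperimeter s = (75.51 + 54.74 + 38.43)/2 = 84.34.
Heron's formula: area = √(84.34·8.83·29.6·45.91) ≈ 1006.

1005.9969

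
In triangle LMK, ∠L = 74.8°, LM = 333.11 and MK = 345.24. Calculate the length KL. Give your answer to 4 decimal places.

Law of sines: sin K = LM·sin L/MK ≈ 0.93111.
Since MK ≥ LM, only the acute value applies: ∠K ≈ 68.61°.
Then ∠M = 180° − ∠L − ∠K ≈ 36.59°.
Law of sines gives KL = MK·sin M/sin L ≈ 213.26.

213.2596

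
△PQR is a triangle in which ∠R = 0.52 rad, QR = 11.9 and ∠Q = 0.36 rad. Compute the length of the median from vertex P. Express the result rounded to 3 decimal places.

m_P ≈ 2.969

The third angle is ∠P = π − ∠Q − ∠R = 2.262 rad.
Law of sines: RP = QR·sin Q/sin P ≈ 5.439.
Law of sines: PQ = QR·sin R/sin P ≈ 7.6717.
Median from P: ½√(2·RP² + 2·PQ² − QR²) ≈ 2.9692.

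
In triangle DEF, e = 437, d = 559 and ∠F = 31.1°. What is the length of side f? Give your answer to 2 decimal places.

291.73

By the law of cosines, f² = d² + e² − 2·d·e·cos F = 85107, so f ≈ 291.73.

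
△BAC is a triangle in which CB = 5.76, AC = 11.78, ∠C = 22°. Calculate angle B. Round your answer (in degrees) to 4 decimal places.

By the law of cosines, BA² = AC² + CB² − 2·AC·CB·cos C = 46.122, so BA ≈ 6.7913.
Law of cosines again: cos B = (CB² + BA² − AC²)/(2·CB·BA) ≈ -0.76012, so ∠B ≈ 139.47°.

∠B ≈ 139.4749°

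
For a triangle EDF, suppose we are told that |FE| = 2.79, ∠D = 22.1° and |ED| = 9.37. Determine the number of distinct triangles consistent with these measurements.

|ED|·sin D = 9.37·sin(22.1°) ≈ 3.525.
Since |FE| = 2.79 < 3.525 = |ED| sin D, no triangle exists.

0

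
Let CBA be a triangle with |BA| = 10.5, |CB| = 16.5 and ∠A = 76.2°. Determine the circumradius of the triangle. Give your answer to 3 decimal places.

Law of sines: sin C = |BA|·sin A/|CB| ≈ 0.61799.
Since |CB| ≥ |BA|, only the acute value applies: ∠C ≈ 38.17°.
Then ∠B = 180° − ∠A − ∠C ≈ 65.63°.
Law of sines gives |AC| = |CB|·sin B/sin A ≈ 15.477.
Circumradius = |CB|/(2 sin A) ≈ 8.4952.

R ≈ 8.495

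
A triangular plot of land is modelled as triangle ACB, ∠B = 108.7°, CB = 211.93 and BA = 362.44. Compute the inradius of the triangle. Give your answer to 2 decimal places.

r ≈ 69.34

By the law of cosines, AC² = CB² + BA² − 2·CB·BA·cos B = 2.2553e+05, so AC ≈ 474.9.
Area = ½·CB·BA·sin B ≈ 36379.
Semiperimeter s = (211.93+362.44+474.9)/2 = 524.64.
Inradius = area/s = 36379/524.64 ≈ 69.341.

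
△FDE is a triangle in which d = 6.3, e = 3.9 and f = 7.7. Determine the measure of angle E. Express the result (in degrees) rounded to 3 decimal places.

By the law of cosines, cos E = (f² + d² − e²) / (2·f·d) ≈ 0.86343, so ∠E ≈ 30.30°.

30.296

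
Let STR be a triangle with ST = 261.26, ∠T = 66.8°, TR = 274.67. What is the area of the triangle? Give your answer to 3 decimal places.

32978.707

Area = ½·ST·TR·sin T ≈ 32979.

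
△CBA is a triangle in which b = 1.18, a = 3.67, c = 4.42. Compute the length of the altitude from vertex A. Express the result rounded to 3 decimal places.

h_A ≈ 0.993

Semiperimeter s = (4.42 + 1.18 + 3.67)/2 = 4.635.
Heron's formula: area = √(4.635·0.215·3.455·0.965) ≈ 1.8228.
The altitude from A has length 2·area/a ≈ 0.99333.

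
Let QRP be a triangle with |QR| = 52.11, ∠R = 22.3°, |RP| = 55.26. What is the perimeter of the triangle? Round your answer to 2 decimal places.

By the law of cosines, |PQ|² = |QR|² + |RP|² − 2·|QR|·|RP|·cos R = 440.65, so |PQ| ≈ 20.992.
Semiperimeter s = (55.26+20.992+52.11)/2 = 64.181.
Perimeter = 55.26 + 20.992 + 52.11 = 128.36.

128.36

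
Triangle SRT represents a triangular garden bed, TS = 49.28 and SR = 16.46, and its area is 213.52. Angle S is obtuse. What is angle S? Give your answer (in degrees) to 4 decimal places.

∠S ≈ 148.2332°

From area = ½·TS·SR·sin S, we get sin S = 2·area/(TS·SR) ≈ 0.52646.
Taking the obtuse solution, ∠S ≈ 148.23°.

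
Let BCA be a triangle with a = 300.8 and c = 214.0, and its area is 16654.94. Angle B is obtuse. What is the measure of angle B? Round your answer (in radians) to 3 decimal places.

From area = ½·c·a·sin B, we get sin B = 2·area/(c·a) ≈ 0.51747.
Taking the obtuse solution, ∠B ≈ 2.598 rad.

2.598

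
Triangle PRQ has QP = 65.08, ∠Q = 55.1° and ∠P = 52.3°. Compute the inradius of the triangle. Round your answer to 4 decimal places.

r ≈ 16.4607

The third angle is ∠R = 180° − ∠Q − ∠P = 72.60°.
Law of sines: RQ = QP·sin P/sin R ≈ 53.962.
Law of sines: PR = QP·sin Q/sin R ≈ 55.935.
Area = ½·QP·RQ·sin Q ≈ 1440.1.
Semiperimeter s = (53.962+65.08+55.935)/2 = 87.489.
Inradius = area/s = 1440.1/87.489 ≈ 16.461.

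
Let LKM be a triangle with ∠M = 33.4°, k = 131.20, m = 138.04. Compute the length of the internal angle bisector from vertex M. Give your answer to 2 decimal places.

t_M ≈ 159.32

Law of sines: sin K = k·sin M/m ≈ 0.52320.
Since m ≥ k, only the acute value applies: ∠K ≈ 31.55°.
Then ∠L = 180° − ∠M − ∠K ≈ 115.05°.
Law of sines gives l = m·sin L/sin M ≈ 227.17.
The bisector from M has length 2·l·k·cos(∠M/2)/(l+k) ≈ 159.32.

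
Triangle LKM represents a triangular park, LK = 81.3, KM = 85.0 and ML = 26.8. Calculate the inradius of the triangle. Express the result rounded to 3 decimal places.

Semiperimeter s = (85 + 26.8 + 81.3)/2 = 96.55.
Heron's formula: area = √(96.55·11.55·69.75·15.25) ≈ 1089.1.
Inradius = area/s = 1089.1/96.55 ≈ 11.28.

r ≈ 11.280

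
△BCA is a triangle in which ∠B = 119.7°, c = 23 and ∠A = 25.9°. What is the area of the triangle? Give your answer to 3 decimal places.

The third angle is ∠C = 180° − ∠A − ∠B = 34.40°.
Law of sines: b = c·sin B/sin C ≈ 35.362.
Law of sines: a = c·sin A/sin C ≈ 17.782.
Area = ½·c·b·sin A ≈ 177.63.

177.633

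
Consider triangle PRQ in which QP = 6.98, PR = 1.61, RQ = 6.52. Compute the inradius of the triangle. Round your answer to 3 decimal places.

0.684

Semiperimeter s = (6.52 + 6.98 + 1.61)/2 = 7.555.
Heron's formula: area = √(7.555·1.035·0.575·5.945) ≈ 5.1701.
Inradius = area/s = 5.1701/7.555 ≈ 0.68433.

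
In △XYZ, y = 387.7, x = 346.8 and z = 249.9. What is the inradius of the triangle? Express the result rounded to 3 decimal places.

Semiperimeter s = (346.8 + 387.7 + 249.9)/2 = 492.2.
Heron's formula: area = √(492.2·145.4·104.5·242.3) ≈ 42568.
Inradius = area/s = 42568/492.2 ≈ 86.486.

r ≈ 86.486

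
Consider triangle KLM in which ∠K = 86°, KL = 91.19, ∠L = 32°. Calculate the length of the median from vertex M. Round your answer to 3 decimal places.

The third angle is ∠M = 180° − ∠K − ∠L = 62.00°.
Law of sines: LM = KL·sin K/sin M ≈ 103.03.
Law of sines: MK = KL·sin L/sin M ≈ 54.73.
Median from M: ½√(2·LM² + 2·MK² − KL²) ≈ 68.747.

m_M ≈ 68.747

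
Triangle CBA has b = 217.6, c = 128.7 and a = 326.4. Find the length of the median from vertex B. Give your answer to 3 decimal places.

222.964

Median from B: ½√(2·a² + 2·c² − b²) ≈ 222.96.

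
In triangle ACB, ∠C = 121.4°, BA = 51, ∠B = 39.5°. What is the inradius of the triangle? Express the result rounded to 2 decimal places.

The third angle is ∠A = 180° − ∠C − ∠B = 19.10°.
Law of sines: CB = BA·sin A/sin C ≈ 19.551.
Law of sines: AC = BA·sin B/sin C ≈ 38.006.
Area = ½·BA·CB·sin B ≈ 317.12.
Semiperimeter s = (19.551+51+38.006)/2 = 54.279.
Inradius = area/s = 317.12/54.279 ≈ 5.8425.

5.84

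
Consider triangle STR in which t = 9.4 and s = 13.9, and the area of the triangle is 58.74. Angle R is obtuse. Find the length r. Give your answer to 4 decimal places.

19.8984

From area = ½·s·t·sin R, we get sin R = 2·area/(s·t) ≈ 0.89913.
Taking the obtuse solution, ∠R ≈ 2.0238 rad.
Law of cosines then gives r ≈ 19.898.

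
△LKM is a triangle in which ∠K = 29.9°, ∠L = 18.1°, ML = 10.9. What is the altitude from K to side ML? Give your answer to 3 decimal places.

5.048

The third angle is ∠M = 180° − ∠L − ∠K = 132.00°.
Law of sines: KM = ML·sin L/sin K ≈ 6.7933.
Law of sines: LK = ML·sin M/sin K ≈ 16.25.
Area = ½·ML·KM·sin M ≈ 27.514.
The altitude from K has length 2·area/ML ≈ 5.0484.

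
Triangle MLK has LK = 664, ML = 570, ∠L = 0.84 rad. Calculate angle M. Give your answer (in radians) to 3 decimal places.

By the law of cosines, KM² = ML² + LK² − 2·ML·LK·cos L = 2.6055e+05, so KM ≈ 510.44.
Law of cosines again: cos M = (KM² + ML² − LK²)/(2·KM·ML) ≈ 0.24842, so ∠M ≈ 1.320 rad.

∠M ≈ 1.320 rad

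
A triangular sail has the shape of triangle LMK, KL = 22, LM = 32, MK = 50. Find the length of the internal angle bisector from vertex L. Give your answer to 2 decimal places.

By the law of cosines, cos L = (KL² + LM² − MK²) / (2·KL·LM) ≈ -0.70455, so ∠L ≈ 134.79°.
The bisector from L has length 2·KL·LM·cos(∠L/2)/(KL+LM) ≈ 10.022.

t_L ≈ 10.02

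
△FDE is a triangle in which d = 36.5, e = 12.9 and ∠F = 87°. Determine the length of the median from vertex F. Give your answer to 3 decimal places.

m_F ≈ 19.672

By the law of cosines, f² = d² + e² − 2·d·e·cos F = 1449.4, so f ≈ 38.071.
Median from F: ½√(2·d² + 2·e² − f²) ≈ 19.672.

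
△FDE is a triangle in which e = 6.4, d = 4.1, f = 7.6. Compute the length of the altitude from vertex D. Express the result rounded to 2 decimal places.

h_D ≈ 6.40

Semiperimeter s = (7.6 + 4.1 + 6.4)/2 = 9.05.
Heron's formula: area = √(9.05·1.45·4.95·2.65) ≈ 13.12.
The altitude from D has length 2·area/d ≈ 6.4.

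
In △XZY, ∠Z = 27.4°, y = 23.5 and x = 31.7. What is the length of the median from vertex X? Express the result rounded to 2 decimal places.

m_X ≈ 11.92

By the law of cosines, z² = y² + x² − 2·y·x·cos Z = 234.38, so z ≈ 15.31.
Median from X: ½√(2·z² + 2·y² − x²) ≈ 11.92.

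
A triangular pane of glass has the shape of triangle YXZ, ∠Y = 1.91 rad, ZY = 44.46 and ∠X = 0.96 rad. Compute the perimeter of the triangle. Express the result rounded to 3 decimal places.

The third angle is ∠Z = π − ∠Y − ∠X = 0.272 rad.
Law of sines: XZ = ZY·sin Y/sin X ≈ 51.181.
Law of sines: YX = ZY·sin Z/sin X ≈ 14.56.
Semiperimeter s = (51.181+44.46+14.56)/2 = 55.1.
Perimeter = 51.181 + 44.46 + 14.56 = 110.2.

perimeter ≈ 110.200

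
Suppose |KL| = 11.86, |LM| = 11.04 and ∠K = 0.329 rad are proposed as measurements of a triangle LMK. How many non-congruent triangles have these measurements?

|KL|·sin K = 11.86·sin(0.329 rad) ≈ 3.832.
Since |KL| sin K < |LM| < |KL| (3.832 < 11.04 < 11.86), two triangles exist.

2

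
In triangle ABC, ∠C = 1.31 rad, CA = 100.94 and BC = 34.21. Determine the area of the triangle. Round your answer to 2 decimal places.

Area = ½·BC·CA·sin C ≈ 1668.2.

area ≈ 1668.19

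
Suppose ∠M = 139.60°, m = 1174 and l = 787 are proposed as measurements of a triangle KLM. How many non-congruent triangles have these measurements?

l·sin M = 787·sin(139.60°) ≈ 510.1.
Since ∠M is not acute, a triangle exists only if m > l; here m > l, so there is exactly one triangle.

1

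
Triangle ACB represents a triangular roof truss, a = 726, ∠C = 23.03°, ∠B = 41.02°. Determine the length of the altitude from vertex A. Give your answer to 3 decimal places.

The third angle is ∠A = 180° − ∠C − ∠B = 115.95°.
Law of sines: c = a·sin C/sin A ≈ 315.87.
Law of sines: b = a·sin B/sin A ≈ 529.92.
Area = ½·a·c·sin B ≈ 75254.
The altitude from A has length 2·area/a ≈ 207.31.

207.311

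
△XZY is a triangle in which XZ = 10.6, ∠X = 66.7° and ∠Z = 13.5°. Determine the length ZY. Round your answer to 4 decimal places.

The third angle is ∠Y = 180° − ∠X − ∠Z = 99.80°.
Law of sines: ZY = XZ·sin X/sin Y ≈ 9.8797.

9.8797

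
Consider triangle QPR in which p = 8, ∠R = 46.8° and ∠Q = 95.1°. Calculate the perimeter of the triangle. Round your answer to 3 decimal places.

The third angle is ∠P = 180° − ∠R − ∠Q = 38.10°.
Law of sines: q = p·sin Q/sin P ≈ 12.914.
Law of sines: r = p·sin R/sin P ≈ 9.4512.
Semiperimeter s = (12.914+8+9.4512)/2 = 15.183.
Perimeter = 12.914 + 8 + 9.4512 = 30.365.

30.365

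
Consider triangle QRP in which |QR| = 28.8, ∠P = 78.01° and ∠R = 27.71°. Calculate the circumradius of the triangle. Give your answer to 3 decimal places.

The third angle is ∠Q = 180° − ∠R − ∠P = 74.28°.
Law of sines: |RP| = |QR|·sin Q/sin P ≈ 28.341.
Law of sines: |PQ| = |QR|·sin R/sin P ≈ 13.691.
Circumradius = |QR|/(2 sin P) ≈ 14.721.

14.721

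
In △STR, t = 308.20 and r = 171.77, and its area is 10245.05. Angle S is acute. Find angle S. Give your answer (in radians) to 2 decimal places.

From area = ½·t·r·sin S, we get sin S = 2·area/(t·r) ≈ 0.38705.
Taking the acute solution, ∠S ≈ 0.3974 rad.

∠S ≈ 0.40 rad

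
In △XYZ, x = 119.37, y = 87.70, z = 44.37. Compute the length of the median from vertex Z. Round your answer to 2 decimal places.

Median from Z: ½√(2·x² + 2·y² − z²) ≈ 102.36.

m_Z ≈ 102.36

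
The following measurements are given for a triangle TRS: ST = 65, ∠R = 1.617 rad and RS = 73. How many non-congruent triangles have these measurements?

0

RS·sin R = 73·sin(1.617 rad) ≈ 72.92.
Since ∠R is not acute, a triangle exists only if ST > RS; here ST ≤ RS, so there is no triangle.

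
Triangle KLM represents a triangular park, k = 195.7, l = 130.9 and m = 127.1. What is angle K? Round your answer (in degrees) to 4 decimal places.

By the law of cosines, cos K = (l² + m² − k²) / (2·l·m) ≈ -0.15054, so ∠K ≈ 98.66°.

98.6584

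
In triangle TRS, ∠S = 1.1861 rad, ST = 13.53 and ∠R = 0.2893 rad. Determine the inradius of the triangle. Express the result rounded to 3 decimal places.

5.655

The third angle is ∠T = π − ∠R − ∠S = 1.6662 rad.
Law of sines: RS = ST·sin T/sin R ≈ 47.211.
Law of sines: TR = ST·sin S/sin R ≈ 43.961.
Area = ½·ST·RS·sin S ≈ 296.04.
Semiperimeter s = (47.211+13.53+43.961)/2 = 52.351.
Inradius = area/s = 296.04/52.351 ≈ 5.6549.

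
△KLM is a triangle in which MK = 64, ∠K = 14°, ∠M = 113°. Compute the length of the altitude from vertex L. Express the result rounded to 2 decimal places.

h_L ≈ 17.85

The third angle is ∠L = 180° − ∠M − ∠K = 53.00°.
Law of sines: LM = MK·sin K/sin L ≈ 19.387.
Law of sines: KL = MK·sin M/sin L ≈ 73.766.
Area = ½·MK·LM·sin M ≈ 571.06.
The altitude from L has length 2·area/MK ≈ 17.846.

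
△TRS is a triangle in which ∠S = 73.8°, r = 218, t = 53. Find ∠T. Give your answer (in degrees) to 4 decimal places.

∠T ≈ 14.0607°

By the law of cosines, s² = t² + r² − 2·t·r·cos S = 43886, so s ≈ 209.49.
Law of cosines again: cos T = (r² + s² − t²)/(2·r·s) ≈ 0.97004, so ∠T ≈ 14.06°.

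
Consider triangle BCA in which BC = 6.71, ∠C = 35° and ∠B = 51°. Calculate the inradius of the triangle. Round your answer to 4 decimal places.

r ≈ 1.2737

The third angle is ∠A = 180° − ∠B − ∠C = 94.00°.
Law of sines: CA = BC·sin B/sin A ≈ 5.2274.
Law of sines: AB = BC·sin C/sin A ≈ 3.8581.
Area = ½·BC·CA·sin C ≈ 10.059.
Semiperimeter s = (5.2274+3.8581+6.71)/2 = 7.8977.
Inradius = area/s = 10.059/7.8977 ≈ 1.2737.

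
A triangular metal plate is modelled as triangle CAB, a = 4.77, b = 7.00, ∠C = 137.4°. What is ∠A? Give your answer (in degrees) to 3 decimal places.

By the law of cosines, c² = a² + b² − 2·a·b·cos C = 120.91, so c ≈ 10.996.
Law of cosines again: cos A = (b² + c² − a²)/(2·b·c) ≈ 0.95592, so ∠A ≈ 17.08°.

17.075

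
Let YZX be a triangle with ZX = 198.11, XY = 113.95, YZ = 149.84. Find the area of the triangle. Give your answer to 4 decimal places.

8483.8052

Semiperimeter s = (198.11 + 113.95 + 149.84)/2 = 230.95.
Heron's formula: area = √(230.95·32.84·117·81.11) ≈ 8483.8.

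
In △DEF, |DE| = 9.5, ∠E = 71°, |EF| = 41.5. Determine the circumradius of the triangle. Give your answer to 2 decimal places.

R ≈ 20.86

By the law of cosines, |FD|² = |DE|² + |EF|² − 2·|DE|·|EF|·cos E = 1555.8, so |FD| ≈ 39.443.
Area = ½·|DE|·|EF|·sin E ≈ 186.39.
Circumradius = |FD|/(2 sin E) ≈ 20.858.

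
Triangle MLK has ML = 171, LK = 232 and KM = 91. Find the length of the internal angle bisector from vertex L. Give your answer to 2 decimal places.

By the law of cosines, cos L = (ML² + LK² − KM²) / (2·ML·LK) ≈ 0.94253, so ∠L ≈ 19.52°.
The bisector from L has length 2·ML·LK·cos(∠L/2)/(ML+LK) ≈ 194.03.

194.03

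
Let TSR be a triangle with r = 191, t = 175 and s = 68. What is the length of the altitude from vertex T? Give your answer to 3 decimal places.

Semiperimeter p = (175 + 68 + 191)/2 = 217.
Heron's formula: area = √(217·42·149·26) ≈ 5942.
The altitude from T has length 2·area/t ≈ 67.909.

h_T ≈ 67.909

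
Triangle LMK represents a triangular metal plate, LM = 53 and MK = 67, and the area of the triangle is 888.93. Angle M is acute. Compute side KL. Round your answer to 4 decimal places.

From area = ½·LM·MK·sin M, we get sin M = 2·area/(LM·MK) ≈ 0.50066.
Taking the acute solution, ∠M ≈ 30.04°.
Law of cosines then gives KL ≈ 33.915.

33.9148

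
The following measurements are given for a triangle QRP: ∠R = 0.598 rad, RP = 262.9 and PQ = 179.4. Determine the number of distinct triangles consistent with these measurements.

RP·sin R = 262.9·sin(0.598 rad) ≈ 148.
Since RP sin R < PQ < RP (148 < 179.4 < 262.9), two triangles exist.

2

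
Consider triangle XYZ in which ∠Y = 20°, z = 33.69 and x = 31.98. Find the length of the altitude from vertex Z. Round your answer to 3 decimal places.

By the law of cosines, y² = z² + x² − 2·z·x·cos Y = 132.88, so y ≈ 11.527.
Area = ½·z·x·sin Y ≈ 184.25.
The altitude from Z has length 2·area/z ≈ 10.938.

h_Z ≈ 10.938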